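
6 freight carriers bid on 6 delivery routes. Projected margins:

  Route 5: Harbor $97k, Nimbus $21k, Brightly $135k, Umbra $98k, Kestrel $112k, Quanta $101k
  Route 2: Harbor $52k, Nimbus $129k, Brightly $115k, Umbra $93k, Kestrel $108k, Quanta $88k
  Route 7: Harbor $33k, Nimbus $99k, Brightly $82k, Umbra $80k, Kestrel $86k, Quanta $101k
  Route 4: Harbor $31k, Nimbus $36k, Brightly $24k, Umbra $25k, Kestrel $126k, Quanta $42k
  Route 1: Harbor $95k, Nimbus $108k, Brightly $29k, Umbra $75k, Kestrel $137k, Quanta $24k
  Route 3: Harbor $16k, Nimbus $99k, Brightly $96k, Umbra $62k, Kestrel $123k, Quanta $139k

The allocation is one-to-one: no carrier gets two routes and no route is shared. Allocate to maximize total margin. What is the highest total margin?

Max total: $704k

This is the linear assignment problem.
Optimal: Harbor→Route 1 ($95k), Nimbus→Route 2 ($129k), Brightly→Route 5 ($135k), Umbra→Route 7 ($80k), Kestrel→Route 4 ($126k), Quanta→Route 3 ($139k) — total 95+129+135+80+126+139 = $704k.
Column-greedy (each route in turn goes to its best remaining carrier) gives $648k, worse by 56.
Checked against all permutations: $704k is optimal.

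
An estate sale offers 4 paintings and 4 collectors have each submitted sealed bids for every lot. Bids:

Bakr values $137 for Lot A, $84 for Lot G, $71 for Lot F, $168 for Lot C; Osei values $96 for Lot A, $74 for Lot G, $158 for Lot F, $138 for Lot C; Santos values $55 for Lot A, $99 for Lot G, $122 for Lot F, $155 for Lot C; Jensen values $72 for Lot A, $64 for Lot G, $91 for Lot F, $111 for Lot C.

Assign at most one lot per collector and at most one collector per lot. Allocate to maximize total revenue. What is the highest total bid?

Maximum total: $514

This is a one-to-one assignment (maximum-weight bipartite matching).
Optimal: Bakr→Lot A ($137), Osei→Lot F ($158), Santos→Lot C ($155), Jensen→Lot G ($64) — total 137+158+155+64 = $514.
Column-greedy (each lot in turn goes to its best remaining collector) gives $505, worse by 9.
Swapping Osei↔Santos (Osei→Lot C $138, Santos→Lot F $122) loses 53.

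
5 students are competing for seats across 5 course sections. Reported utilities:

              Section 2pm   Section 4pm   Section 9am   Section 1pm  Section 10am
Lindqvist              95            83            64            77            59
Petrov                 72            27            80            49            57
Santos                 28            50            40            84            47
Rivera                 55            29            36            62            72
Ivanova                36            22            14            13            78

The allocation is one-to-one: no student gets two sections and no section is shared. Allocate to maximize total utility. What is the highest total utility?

Maximum total: 380 points

This is the linear assignment problem.
Optimal: Lindqvist→Section 4pm (83 points), Petrov→Section 9am (80 points), Santos→Section 1pm (84 points), Rivera→Section 2pm (55 points), Ivanova→Section 10am (78 points) — total 83+80+84+55+78 = 380 points.
Next-best assignment: Lindqvist→Section 2pm, Petrov→Section 9am, Santos→Section 1pm, Rivera→Section 4pm, Ivanova→Section 10am = 366 points.
Swapping Petrov↔Rivera (Petrov→Section 2pm 72 points, Rivera→Section 9am 36 points) loses 27.
Every other assignment is strictly worse.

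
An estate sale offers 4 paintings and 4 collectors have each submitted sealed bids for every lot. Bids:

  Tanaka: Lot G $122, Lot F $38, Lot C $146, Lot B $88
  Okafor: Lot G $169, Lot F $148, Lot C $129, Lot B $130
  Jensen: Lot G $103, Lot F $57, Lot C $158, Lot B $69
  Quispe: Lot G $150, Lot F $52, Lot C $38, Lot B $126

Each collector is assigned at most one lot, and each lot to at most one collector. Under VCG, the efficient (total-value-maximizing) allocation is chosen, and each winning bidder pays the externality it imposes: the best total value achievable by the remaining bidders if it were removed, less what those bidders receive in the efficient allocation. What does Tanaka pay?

Tanaka pays $24.

Efficient allocation: Tanaka→Lot G ($122), Okafor→Lot F ($148), Jensen→Lot C ($158), Quispe→Lot B ($126); total welfare W = $554.
Tanaka receives Lot G at value $122, so the others get W − 122 = $432.
Without Tanaka: best allocation of the remaining 3 bidders over all 4 lots is Okafor→Lot F ($148), Jensen→Lot C ($158), Quispe→Lot G ($150), total $456.
VCG payment = (others' best without Tanaka) − (others' welfare with Tanaka) = 456 − 432 = $24.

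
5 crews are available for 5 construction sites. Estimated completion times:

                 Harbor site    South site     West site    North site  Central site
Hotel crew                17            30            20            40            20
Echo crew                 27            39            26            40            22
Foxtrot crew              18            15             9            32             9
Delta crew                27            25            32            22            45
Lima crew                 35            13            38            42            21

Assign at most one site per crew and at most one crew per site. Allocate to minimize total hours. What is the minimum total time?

This is a one-to-one assignment (minimum-cost bipartite matching).
Optimal: Hotel crew→Harbor site (17 hours), Echo crew→Central site (22 hours), Foxtrot crew→West site (9 hours), Delta crew→North site (22 hours), Lima crew→South site (13 hours) — total 17+22+9+22+13 = 83 hours.
Next-best assignment: Hotel crew→Harbor site, Echo crew→West site, Foxtrot crew→Central site, Delta crew→North site, Lima crew→South site = 87 hours.

Minimum total: 83 hours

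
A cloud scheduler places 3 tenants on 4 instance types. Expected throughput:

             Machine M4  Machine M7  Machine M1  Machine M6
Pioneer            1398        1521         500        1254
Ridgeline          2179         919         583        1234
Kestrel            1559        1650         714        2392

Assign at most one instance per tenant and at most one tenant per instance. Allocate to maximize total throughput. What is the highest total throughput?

Maximum total: 6092 ops/s

Optimal: Pioneer→Machine M7 (1521 ops/s), Ridgeline→Machine M4 (2179 ops/s), Kestrel→Machine M6 (2392 ops/s) — total 1521+2179+2392 = 6092 ops/s.
Column-greedy (each instance in turn goes to its best remaining tenant) gives 4329 ops/s, worse by 1763.
Next-best assignment: Pioneer→Machine M6, Ridgeline→Machine M4, Kestrel→Machine M7 = 5083 ops/s.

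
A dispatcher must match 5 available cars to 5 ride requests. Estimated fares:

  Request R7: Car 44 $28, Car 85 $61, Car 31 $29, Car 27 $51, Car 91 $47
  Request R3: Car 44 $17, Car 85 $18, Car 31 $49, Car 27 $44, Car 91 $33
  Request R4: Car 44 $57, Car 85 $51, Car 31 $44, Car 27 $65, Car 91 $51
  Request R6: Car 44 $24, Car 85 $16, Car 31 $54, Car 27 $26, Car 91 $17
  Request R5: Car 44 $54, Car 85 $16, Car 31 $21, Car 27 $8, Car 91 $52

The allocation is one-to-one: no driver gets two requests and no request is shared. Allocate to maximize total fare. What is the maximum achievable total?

Maximum total: $268

This is a one-to-one assignment (maximum-weight bipartite matching).
Optimal: Car 44→Request R4 ($57), Car 85→Request R7 ($61), Car 31→Request R6 ($54), Car 27→Request R3 ($44), Car 91→Request R5 ($52) — total 57+61+54+44+52 = $268.
Column-greedy (each request in turn goes to its best remaining driver) gives $251, worse by 17.
Next-best assignment: Car 44→Request R5, Car 85→Request R7, Car 31→Request R6, Car 27→Request R4, Car 91→Request R3 = $267.
Checked against all permutations: $268 is optimal.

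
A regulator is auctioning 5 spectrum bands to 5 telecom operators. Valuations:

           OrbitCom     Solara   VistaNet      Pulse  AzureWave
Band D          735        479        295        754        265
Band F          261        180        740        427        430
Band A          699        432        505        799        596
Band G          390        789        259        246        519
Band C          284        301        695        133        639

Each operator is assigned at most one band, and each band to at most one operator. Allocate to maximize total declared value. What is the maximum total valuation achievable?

Max total: $3702M

Optimal: OrbitCom→Band D ($735M), Solara→Band G ($789M), VistaNet→Band F ($740M), Pulse→Band A ($799M), AzureWave→Band C ($639M) — total 735+789+740+799+639 = $3702M.
No other one-to-one assignment exceeds $3702M.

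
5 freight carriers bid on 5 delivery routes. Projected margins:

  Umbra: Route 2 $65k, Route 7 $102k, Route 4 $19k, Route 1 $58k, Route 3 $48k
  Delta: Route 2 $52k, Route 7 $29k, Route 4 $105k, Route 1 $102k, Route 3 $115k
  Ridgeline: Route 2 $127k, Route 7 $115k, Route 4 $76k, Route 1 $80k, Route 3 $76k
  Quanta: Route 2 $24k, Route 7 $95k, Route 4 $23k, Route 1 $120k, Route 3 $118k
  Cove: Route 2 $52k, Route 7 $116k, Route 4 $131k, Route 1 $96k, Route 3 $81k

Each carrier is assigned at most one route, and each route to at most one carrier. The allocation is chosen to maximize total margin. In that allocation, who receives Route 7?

Optimal: Umbra→Route 7 ($102k), Delta→Route 3 ($115k), Ridgeline→Route 2 ($127k), Quanta→Route 1 ($120k), Cove→Route 4 ($131k) — total 102+115+127+120+131 = $595k.
Swapping Cove↔Umbra (Cove→Route 7 $116k, Umbra→Route 4 $19k) loses 98.

Umbra receives Route 7.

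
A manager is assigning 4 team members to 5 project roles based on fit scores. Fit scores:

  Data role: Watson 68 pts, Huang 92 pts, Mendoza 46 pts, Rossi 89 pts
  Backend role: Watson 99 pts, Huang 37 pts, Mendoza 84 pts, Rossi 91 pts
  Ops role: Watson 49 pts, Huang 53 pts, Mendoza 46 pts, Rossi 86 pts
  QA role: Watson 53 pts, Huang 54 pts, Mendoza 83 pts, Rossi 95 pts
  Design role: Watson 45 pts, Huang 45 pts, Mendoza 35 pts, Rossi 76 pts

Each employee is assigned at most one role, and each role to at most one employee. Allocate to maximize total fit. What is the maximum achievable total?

Max total: 360 pts

Optimal: Watson→Backend role (99 pts), Huang→Data role (92 pts), Mendoza→QA role (83 pts), Rossi→Ops role (86 pts) — total 99+92+83+86 = 360 pts.
Max-entry greedy (repeatedly take the single best remaining cell) gives 332 pts, worse by 28.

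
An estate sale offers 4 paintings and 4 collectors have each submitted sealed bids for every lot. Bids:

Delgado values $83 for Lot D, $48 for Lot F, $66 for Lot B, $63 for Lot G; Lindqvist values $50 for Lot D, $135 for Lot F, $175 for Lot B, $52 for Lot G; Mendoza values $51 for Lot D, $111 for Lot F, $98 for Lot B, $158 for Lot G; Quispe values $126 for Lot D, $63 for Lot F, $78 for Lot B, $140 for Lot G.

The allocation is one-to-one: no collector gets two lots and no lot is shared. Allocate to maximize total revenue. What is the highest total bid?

Max total: $509

Optimal: Delgado→Lot D ($83), Lindqvist→Lot B ($175), Mendoza→Lot F ($111), Quispe→Lot G ($140) — total 83+175+111+140 = $509.
Row-greedy (each collector in turn takes its best remaining lot) gives $479, worse by 30.
Next-best assignment: Delgado→Lot F, Lindqvist→Lot B, Mendoza→Lot G, Quispe→Lot D = $507.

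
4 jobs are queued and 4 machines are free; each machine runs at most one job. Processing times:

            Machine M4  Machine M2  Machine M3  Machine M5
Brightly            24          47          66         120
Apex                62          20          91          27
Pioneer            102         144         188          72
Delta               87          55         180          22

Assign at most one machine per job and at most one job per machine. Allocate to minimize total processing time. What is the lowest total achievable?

Optimal: Brightly→Machine M3 (66 min), Apex→Machine M2 (20 min), Pioneer→Machine M4 (102 min), Delta→Machine M5 (22 min) — total 66+20+102+22 = 210 min.
Min-entry greedy (repeatedly take the single cheapest remaining cell) gives 254 min, worse by 44.
Swapping Pioneer↔Brightly (Pioneer→Machine M3 188 min, Brightly→Machine M4 24 min) adds 44.

Minimum total: 210 min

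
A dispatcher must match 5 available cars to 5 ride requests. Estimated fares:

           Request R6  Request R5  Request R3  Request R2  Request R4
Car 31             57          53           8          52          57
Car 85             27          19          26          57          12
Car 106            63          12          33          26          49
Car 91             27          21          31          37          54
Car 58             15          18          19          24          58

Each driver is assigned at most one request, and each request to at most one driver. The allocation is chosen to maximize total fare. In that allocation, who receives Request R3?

This is a one-to-one assignment (maximum-weight bipartite matching).
Optimal: Car 31→Request R5 ($53), Car 85→Request R2 ($57), Car 106→Request R6 ($63), Car 91→Request R3 ($31), Car 58→Request R4 ($58) — total 53+57+63+31+58 = $262.
Row-greedy (each driver in turn takes its best remaining request) gives $212, worse by 50.
Next-best assignment: Car 31→Request R5, Car 85→Request R2, Car 106→Request R6, Car 91→Request R4, Car 58→Request R3 = $246.
Car 91's own top request is Request R4 ($54), but forcing Car 91→Request R4 and reassigning the rest optimally gives only $246 — worse by 16.

Car 91 receives Request R3.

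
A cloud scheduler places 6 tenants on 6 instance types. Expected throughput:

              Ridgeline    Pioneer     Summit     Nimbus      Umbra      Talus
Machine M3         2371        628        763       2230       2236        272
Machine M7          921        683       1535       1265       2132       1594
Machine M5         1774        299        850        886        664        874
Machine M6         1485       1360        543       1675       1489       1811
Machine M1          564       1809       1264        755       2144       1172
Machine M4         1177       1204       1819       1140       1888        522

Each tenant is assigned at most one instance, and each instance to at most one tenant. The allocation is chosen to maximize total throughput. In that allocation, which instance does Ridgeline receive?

This is the linear assignment problem.
Optimal: Ridgeline→Machine M5 (1774 ops/s), Pioneer→Machine M1 (1809 ops/s), Summit→Machine M4 (1819 ops/s), Nimbus→Machine M3 (2230 ops/s), Umbra→Machine M7 (2132 ops/s), Talus→Machine M6 (1811 ops/s) — total 1774+1809+1819+2230+2132+1811 = 11575 ops/s.
Next-best assignment: Ridgeline→Machine M5, Pioneer→Machine M1, Summit→Machine M7, Nimbus→Machine M3, Umbra→Machine M4, Talus→Machine M6 = 11047 ops/s.
No other one-to-one assignment exceeds 11575 ops/s.
Ridgeline's own top instance is Machine M3 (2371 ops/s), but forcing Ridgeline→Machine M3 and reassigning the rest optimally gives only 10828 ops/s — worse by 747.

Ridgeline receives Machine M5.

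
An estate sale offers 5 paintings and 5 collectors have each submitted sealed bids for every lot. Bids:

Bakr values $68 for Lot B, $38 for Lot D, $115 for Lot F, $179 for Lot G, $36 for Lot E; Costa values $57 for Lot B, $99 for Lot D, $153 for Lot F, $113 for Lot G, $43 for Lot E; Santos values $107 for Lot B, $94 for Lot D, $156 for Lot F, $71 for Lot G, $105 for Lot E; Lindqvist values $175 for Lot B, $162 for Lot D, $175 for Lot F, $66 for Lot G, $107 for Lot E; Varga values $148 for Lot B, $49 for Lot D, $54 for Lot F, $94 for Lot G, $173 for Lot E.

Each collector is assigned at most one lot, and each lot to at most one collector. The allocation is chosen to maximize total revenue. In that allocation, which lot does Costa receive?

Costa receives Lot D.

This is the linear assignment problem.
Optimal: Bakr→Lot G ($179), Costa→Lot D ($99), Santos→Lot F ($156), Lindqvist→Lot B ($175), Varga→Lot E ($173) — total 179+99+156+175+173 = $782.
Row-greedy (each collector in turn takes its best remaining lot) gives $774, worse by 8.
Costa's own top lot is Lot F ($153), but forcing Costa→Lot F and reassigning the rest optimally gives only $774 — worse by 8.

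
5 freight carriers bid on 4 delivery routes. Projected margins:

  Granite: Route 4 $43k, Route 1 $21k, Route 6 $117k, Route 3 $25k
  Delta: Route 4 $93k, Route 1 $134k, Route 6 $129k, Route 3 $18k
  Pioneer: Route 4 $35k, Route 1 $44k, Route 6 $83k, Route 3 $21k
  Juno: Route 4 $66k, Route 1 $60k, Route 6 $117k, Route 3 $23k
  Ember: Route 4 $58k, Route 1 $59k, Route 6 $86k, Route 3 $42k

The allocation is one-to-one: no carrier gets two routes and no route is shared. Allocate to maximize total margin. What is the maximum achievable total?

Optimal: Juno→Route 4 ($66k), Delta→Route 1 ($134k), Granite→Route 6 ($117k), Ember→Route 3 ($42k) — total 66+134+117+42 = $359k.
Next-best assignment: Juno→Route 4, Delta→Route 1, Granite→Route 6, Pioneer→Route 3 = $338k.
Swapping Ember↔Granite (Ember→Route 6 $86k, Granite→Route 3 $25k) loses 48.

Max total: $359k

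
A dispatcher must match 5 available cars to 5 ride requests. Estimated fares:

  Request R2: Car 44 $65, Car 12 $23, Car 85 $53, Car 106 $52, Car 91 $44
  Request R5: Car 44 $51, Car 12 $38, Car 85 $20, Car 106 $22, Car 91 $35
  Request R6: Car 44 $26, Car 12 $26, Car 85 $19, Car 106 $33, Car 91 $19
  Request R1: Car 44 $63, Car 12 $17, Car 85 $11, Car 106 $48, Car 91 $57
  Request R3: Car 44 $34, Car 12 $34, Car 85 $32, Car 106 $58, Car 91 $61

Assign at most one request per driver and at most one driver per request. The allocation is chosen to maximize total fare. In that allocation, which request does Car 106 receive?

Optimal: Car 44→Request R1 ($63), Car 12→Request R5 ($38), Car 85→Request R2 ($53), Car 106→Request R6 ($33), Car 91→Request R3 ($61) — total 63+38+53+33+61 = $248.
Row-greedy (each driver in turn takes its best remaining request) gives $202, worse by 46.
Car 106's own top request is Request R3 ($58), but forcing Car 106→Request R3 and reassigning the rest optimally gives only $245 — worse by 3.

Car 106 receives Request R6.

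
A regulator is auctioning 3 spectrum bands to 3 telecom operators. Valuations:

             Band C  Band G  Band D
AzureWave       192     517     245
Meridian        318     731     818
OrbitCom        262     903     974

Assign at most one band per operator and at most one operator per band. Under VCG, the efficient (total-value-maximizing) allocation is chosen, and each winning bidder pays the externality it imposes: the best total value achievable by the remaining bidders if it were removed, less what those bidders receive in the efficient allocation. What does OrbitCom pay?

OrbitCom pays $325M.

Efficient allocation: AzureWave→Band C ($192M), Meridian→Band D ($818M), OrbitCom→Band G ($903M); total welfare W = $1913M.
OrbitCom receives Band G at value $903M, so the others get W − 903 = $1010M.
Without OrbitCom: best allocation of the remaining 2 bidders over all 3 bands is AzureWave→Band G ($517M), Meridian→Band D ($818M), total $1335M.
VCG payment = (others' best without OrbitCom) − (others' welfare with OrbitCom) = 1335 − 1010 = $325M.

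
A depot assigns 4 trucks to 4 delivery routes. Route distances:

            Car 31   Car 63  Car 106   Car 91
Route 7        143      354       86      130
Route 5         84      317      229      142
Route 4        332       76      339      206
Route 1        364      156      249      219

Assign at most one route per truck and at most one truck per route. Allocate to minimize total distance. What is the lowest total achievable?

Minimum total: 465 km

Optimal: Car 31→Route 5 (84 km), Car 63→Route 4 (76 km), Car 106→Route 7 (86 km), Car 91→Route 1 (219 km) — total 84+76+86+219 = 465 km.
Next-best assignment: Car 31→Route 5, Car 63→Route 1, Car 106→Route 7, Car 91→Route 4 = 532 km.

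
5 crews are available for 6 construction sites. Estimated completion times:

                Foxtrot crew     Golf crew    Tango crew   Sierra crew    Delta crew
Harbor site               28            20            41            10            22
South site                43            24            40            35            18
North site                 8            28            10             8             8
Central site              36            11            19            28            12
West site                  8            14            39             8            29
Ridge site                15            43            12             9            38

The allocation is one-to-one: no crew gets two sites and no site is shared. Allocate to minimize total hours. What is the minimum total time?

Min total: 49 hours

Optimal: Foxtrot crew→West site (8 hours), Golf crew→Central site (11 hours), Tango crew→Ridge site (12 hours), Sierra crew→Harbor site (10 hours), Delta crew→North site (8 hours) — total 8+11+12+10+8 = 49 hours.
Row-greedy (each crew in turn takes its cheapest remaining site) gives 57 hours, worse by 8.
Swapping Delta crew↔Foxtrot crew (Delta crew→West site 29 hours, Foxtrot crew→North site 8 hours) adds 21.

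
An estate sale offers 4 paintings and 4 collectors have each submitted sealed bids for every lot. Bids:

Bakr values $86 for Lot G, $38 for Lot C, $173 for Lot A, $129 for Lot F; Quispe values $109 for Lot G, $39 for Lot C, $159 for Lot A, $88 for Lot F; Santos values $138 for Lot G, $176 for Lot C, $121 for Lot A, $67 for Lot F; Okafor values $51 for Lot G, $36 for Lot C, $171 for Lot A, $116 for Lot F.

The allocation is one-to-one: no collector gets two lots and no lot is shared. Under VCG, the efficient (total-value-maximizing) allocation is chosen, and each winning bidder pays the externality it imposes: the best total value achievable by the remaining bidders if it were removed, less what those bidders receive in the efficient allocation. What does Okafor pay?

Efficient allocation: Bakr→Lot F ($129), Quispe→Lot G ($109), Santos→Lot C ($176), Okafor→Lot A ($171); total welfare W = $585.
Okafor receives Lot A at value $171, so the others get W − 171 = $414.
Without Okafor: best allocation of the remaining 3 bidders over all 4 lots is Bakr→Lot F ($129), Quispe→Lot A ($159), Santos→Lot C ($176), total $464.
VCG payment = (others' best without Okafor) − (others' welfare with Okafor) = 464 − 414 = $50.

Okafor pays $50.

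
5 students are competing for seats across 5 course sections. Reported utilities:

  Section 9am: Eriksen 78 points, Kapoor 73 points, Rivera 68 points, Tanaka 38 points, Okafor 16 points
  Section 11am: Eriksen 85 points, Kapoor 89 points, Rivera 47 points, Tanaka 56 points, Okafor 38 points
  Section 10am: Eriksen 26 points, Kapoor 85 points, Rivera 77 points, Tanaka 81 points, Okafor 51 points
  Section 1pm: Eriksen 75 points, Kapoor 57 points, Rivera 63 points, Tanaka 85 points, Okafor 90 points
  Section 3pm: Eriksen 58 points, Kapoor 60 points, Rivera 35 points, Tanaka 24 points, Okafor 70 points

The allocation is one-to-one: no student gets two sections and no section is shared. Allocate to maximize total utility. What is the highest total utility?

Optimal: Eriksen→Section 9am (78 points), Kapoor→Section 11am (89 points), Rivera→Section 10am (77 points), Tanaka→Section 1pm (85 points), Okafor→Section 3pm (70 points) — total 78+89+77+85+70 = 399 points.
Max-entry greedy (repeatedly take the single best remaining cell) gives 373 points, worse by 26.
Next-best assignment: Eriksen→Section 11am, Kapoor→Section 10am, Rivera→Section 9am, Tanaka→Section 1pm, Okafor→Section 3pm = 393 points.
Swapping Tanaka↔Rivera (Tanaka→Section 10am 81 points, Rivera→Section 1pm 63 points) loses 18.

Max total: 399 points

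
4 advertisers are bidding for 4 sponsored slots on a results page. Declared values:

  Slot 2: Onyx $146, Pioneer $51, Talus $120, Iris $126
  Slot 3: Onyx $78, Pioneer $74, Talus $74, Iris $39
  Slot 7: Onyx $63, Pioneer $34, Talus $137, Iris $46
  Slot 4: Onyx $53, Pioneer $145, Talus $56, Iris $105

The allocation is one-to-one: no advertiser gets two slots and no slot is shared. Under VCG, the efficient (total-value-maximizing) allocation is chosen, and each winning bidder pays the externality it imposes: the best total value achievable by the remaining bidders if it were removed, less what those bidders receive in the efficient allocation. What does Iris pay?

Efficient allocation: Onyx→Slot 3 ($78), Pioneer→Slot 4 ($145), Talus→Slot 7 ($137), Iris→Slot 2 ($126); total welfare W = $486.
Iris receives Slot 2 at value $126, so the others get W − 126 = $360.
Without Iris: best allocation of the remaining 3 bidders over all 4 slots is Onyx→Slot 2 ($146), Pioneer→Slot 4 ($145), Talus→Slot 7 ($137), total $428.
VCG payment = (others' best without Iris) − (others' welfare with Iris) = 428 − 360 = $68.

Iris pays $68.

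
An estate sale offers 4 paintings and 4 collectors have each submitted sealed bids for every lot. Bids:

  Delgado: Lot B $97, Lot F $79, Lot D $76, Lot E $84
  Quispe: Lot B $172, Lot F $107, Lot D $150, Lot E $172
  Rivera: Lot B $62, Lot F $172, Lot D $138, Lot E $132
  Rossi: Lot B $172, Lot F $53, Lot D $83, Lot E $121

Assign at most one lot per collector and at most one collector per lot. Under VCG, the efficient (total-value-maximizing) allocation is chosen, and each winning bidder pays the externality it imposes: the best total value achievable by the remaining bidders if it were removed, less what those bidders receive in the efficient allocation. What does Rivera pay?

Rivera pays $3.

Efficient allocation: Delgado→Lot D ($76), Quispe→Lot E ($172), Rivera→Lot F ($172), Rossi→Lot B ($172); total welfare W = $592.
Rivera receives Lot F at value $172, so the others get W − 172 = $420.
Without Rivera: best allocation of the remaining 3 bidders over all 4 lots is Delgado→Lot F ($79), Quispe→Lot E ($172), Rossi→Lot B ($172), total $423.
VCG payment = (others' best without Rivera) − (others' welfare with Rivera) = 423 − 420 = $3.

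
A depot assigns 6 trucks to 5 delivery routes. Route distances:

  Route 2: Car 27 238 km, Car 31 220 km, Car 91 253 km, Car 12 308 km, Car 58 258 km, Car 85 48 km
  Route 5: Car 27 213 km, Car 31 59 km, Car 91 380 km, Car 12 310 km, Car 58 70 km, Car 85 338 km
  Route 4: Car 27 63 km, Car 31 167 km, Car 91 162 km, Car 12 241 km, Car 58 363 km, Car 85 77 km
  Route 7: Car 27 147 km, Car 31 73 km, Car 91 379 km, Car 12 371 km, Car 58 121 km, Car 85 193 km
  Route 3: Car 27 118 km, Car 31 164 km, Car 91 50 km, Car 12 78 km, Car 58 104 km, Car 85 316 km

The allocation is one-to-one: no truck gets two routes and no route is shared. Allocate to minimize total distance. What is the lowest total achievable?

This is a one-to-one assignment (minimum-cost bipartite matching).
Optimal: Car 85→Route 2 (48 km), Car 58→Route 5 (70 km), Car 27→Route 4 (63 km), Car 31→Route 7 (73 km), Car 91→Route 3 (50 km) — total 48+70+63+73+50 = 304 km.
Min-entry greedy (repeatedly take the single cheapest remaining cell) gives 341 km, worse by 37.

Min total: 304 km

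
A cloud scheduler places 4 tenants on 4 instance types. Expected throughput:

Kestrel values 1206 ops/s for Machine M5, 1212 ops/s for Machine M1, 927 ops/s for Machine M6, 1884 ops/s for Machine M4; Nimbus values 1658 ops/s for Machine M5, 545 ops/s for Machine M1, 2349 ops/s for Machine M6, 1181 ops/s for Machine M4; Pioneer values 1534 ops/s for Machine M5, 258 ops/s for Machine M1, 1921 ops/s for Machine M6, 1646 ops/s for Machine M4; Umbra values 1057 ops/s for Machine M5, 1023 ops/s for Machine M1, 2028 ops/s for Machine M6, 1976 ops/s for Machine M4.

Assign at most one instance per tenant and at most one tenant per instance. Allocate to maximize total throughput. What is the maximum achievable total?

This is the linear assignment problem.
Optimal: Kestrel→Machine M1 (1212 ops/s), Nimbus→Machine M6 (2349 ops/s), Pioneer→Machine M5 (1534 ops/s), Umbra→Machine M4 (1976 ops/s) — total 1212+2349+1534+1976 = 7071 ops/s.
Column-greedy (each instance in turn goes to its best remaining tenant) gives 6544 ops/s, worse by 527.
Next-best assignment: Kestrel→Machine M4, Nimbus→Machine M6, Pioneer→Machine M5, Umbra→Machine M1 = 6790 ops/s.
Swapping Nimbus↔Kestrel (Nimbus→Machine M1 545 ops/s, Kestrel→Machine M6 927 ops/s) loses 2089.
Every other assignment is strictly worse.

Maximum total: 7071 ops/s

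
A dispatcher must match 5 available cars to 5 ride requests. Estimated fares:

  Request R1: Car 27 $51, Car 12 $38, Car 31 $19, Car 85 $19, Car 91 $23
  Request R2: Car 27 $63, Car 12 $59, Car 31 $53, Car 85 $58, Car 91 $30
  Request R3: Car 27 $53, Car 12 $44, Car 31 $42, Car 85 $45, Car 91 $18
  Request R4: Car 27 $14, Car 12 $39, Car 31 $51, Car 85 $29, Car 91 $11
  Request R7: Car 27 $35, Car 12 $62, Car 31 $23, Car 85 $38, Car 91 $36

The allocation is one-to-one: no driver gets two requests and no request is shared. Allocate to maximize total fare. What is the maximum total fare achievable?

Maximum total: $247

Optimal: Car 27→Request R3 ($53), Car 12→Request R7 ($62), Car 31→Request R4 ($51), Car 85→Request R2 ($58), Car 91→Request R1 ($23) — total 53+62+51+58+23 = $247.
Row-greedy (each driver in turn takes its best remaining request) gives $244, worse by 3.
Next-best assignment: Car 27→Request R2, Car 12→Request R7, Car 31→Request R4, Car 85→Request R3, Car 91→Request R1 = $244.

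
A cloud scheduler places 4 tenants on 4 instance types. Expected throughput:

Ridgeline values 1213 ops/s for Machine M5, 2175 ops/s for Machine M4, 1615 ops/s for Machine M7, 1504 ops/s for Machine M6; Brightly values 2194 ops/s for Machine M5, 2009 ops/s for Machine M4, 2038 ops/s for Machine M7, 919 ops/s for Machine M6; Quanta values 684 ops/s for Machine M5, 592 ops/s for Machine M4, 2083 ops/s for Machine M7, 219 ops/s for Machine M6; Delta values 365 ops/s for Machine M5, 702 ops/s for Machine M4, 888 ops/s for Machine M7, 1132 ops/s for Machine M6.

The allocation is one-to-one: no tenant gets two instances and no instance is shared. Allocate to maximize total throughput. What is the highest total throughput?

Optimal: Ridgeline→Machine M4 (2175 ops/s), Brightly→Machine M5 (2194 ops/s), Quanta→Machine M7 (2083 ops/s), Delta→Machine M6 (1132 ops/s) — total 2175+2194+2083+1132 = 7584 ops/s.
Next-best assignment: Ridgeline→Machine M6, Brightly→Machine M5, Quanta→Machine M7, Delta→Machine M4 = 6483 ops/s.
Every other assignment is strictly worse.

Max total: 7584 ops/s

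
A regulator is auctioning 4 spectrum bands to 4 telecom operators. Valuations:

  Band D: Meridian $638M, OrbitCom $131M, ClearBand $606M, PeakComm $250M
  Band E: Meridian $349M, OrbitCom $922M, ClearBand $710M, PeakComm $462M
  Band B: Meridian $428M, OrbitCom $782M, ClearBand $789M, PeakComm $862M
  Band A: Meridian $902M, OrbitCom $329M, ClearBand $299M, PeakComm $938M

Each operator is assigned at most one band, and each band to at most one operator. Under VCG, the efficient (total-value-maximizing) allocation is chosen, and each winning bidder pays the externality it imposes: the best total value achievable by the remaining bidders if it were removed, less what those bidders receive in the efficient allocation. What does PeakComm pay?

PeakComm pays $183M.

Efficient allocation: Meridian→Band A ($902M), OrbitCom→Band E ($922M), ClearBand→Band D ($606M), PeakComm→Band B ($862M); total welfare W = $3292M.
PeakComm receives Band B at value $862M, so the others get W − 862 = $2430M.
Without PeakComm: best allocation of the remaining 3 bidders over all 4 bands is Meridian→Band A ($902M), OrbitCom→Band E ($922M), ClearBand→Band B ($789M), total $2613M.
VCG payment = (others' best without PeakComm) − (others' welfare with PeakComm) = 2613 − 2430 = $183M.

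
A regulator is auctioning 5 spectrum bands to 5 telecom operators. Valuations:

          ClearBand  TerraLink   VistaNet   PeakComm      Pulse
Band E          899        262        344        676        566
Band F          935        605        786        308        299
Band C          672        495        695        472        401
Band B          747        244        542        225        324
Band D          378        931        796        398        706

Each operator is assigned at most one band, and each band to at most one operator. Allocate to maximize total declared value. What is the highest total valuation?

Maximum total: $3561M

Optimal: ClearBand→Band F ($935M), TerraLink→Band D ($931M), VistaNet→Band C ($695M), PeakComm→Band E ($676M), Pulse→Band B ($324M) — total 935+931+695+676+324 = $3561M.
Column-greedy (each band in turn goes to its best remaining operator) gives $2902M, worse by 659.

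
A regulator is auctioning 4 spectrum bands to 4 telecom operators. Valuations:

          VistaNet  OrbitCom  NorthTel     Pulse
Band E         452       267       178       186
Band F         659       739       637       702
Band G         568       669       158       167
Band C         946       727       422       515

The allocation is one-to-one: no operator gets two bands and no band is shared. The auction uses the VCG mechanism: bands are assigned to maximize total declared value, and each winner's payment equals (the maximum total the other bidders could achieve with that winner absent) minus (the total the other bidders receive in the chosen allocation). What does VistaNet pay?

VistaNet pays $272M.

Efficient allocation: VistaNet→Band C ($946M), OrbitCom→Band G ($669M), NorthTel→Band E ($178M), Pulse→Band F ($702M); total welfare W = $2495M.
VistaNet receives Band C at value $946M, so the others get W − 946 = $1549M.
Without VistaNet: best allocation of the remaining 3 bidders over all 4 bands is OrbitCom→Band G ($669M), NorthTel→Band F ($637M), Pulse→Band C ($515M), total $1821M.
VCG payment = (others' best without VistaNet) − (others' welfare with VistaNet) = 1821 − 1549 = $272M.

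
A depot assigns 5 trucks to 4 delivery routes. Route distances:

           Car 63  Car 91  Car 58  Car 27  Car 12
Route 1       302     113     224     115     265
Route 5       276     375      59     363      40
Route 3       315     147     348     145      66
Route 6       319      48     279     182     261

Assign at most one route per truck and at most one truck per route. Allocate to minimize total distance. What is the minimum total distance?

Minimum total: 288 km

Optimal: Car 27→Route 1 (115 km), Car 58→Route 5 (59 km), Car 12→Route 3 (66 km), Car 91→Route 6 (48 km) — total 115+59+66+48 = 288 km.
Min-entry greedy (repeatedly take the single cheapest remaining cell) gives 518 km, worse by 230.
Swapping Car 91↔Car 12 (Car 91→Route 3 147 km, Car 12→Route 6 261 km) adds 294.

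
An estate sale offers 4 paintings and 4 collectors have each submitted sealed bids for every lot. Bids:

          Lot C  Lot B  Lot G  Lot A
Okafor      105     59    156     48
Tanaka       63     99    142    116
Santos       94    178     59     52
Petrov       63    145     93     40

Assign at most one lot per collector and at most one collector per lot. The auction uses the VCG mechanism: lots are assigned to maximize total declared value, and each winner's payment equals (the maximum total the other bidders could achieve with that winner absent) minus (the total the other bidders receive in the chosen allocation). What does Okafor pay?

Efficient allocation: Okafor→Lot G ($156), Tanaka→Lot A ($116), Santos→Lot B ($178), Petrov→Lot C ($63); total welfare W = $513.
Okafor receives Lot G at value $156, so the others get W − 156 = $357.
Without Okafor: best allocation of the remaining 3 bidders over all 4 lots is Tanaka→Lot A ($116), Santos→Lot B ($178), Petrov→Lot G ($93), total $387.
VCG payment = (others' best without Okafor) − (others' welfare with Okafor) = 387 − 357 = $30.

Okafor pays $30.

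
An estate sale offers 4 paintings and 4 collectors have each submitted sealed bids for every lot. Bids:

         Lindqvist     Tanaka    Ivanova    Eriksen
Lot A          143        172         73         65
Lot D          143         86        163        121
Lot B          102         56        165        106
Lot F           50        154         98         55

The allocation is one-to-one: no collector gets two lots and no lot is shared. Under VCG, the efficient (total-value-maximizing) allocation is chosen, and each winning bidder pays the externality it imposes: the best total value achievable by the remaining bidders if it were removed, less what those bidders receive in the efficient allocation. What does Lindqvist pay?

Lindqvist pays $18.

Efficient allocation: Lindqvist→Lot A ($143), Tanaka→Lot F ($154), Ivanova→Lot B ($165), Eriksen→Lot D ($121); total welfare W = $583.
Lindqvist receives Lot A at value $143, so the others get W − 143 = $440.
Without Lindqvist: best allocation of the remaining 3 bidders over all 4 lots is Tanaka→Lot A ($172), Ivanova→Lot B ($165), Eriksen→Lot D ($121), total $458.
VCG payment = (others' best without Lindqvist) − (others' welfare with Lindqvist) = 458 − 440 = $18.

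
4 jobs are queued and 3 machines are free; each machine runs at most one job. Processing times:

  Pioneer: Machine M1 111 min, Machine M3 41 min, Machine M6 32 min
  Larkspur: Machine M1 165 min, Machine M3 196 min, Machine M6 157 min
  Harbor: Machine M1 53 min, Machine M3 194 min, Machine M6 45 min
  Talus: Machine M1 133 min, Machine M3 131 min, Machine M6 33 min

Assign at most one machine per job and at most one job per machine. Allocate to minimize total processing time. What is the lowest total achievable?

Min total: 127 min

Treat this as an assignment problem: match each job to one machine.
Optimal: Harbor→Machine M1 (53 min), Pioneer→Machine M3 (41 min), Talus→Machine M6 (33 min) — total 53+41+33 = 127 min.
Min-entry greedy (repeatedly take the single cheapest remaining cell) gives 216 min, worse by 89.
Next-best assignment: Harbor→Machine M1, Talus→Machine M3, Pioneer→Machine M6 = 216 min.
Swapping Talus↔Harbor (Talus→Machine M1 133 min, Harbor→Machine M6 45 min) adds 92.
No other one-to-one assignment undercuts 127 min.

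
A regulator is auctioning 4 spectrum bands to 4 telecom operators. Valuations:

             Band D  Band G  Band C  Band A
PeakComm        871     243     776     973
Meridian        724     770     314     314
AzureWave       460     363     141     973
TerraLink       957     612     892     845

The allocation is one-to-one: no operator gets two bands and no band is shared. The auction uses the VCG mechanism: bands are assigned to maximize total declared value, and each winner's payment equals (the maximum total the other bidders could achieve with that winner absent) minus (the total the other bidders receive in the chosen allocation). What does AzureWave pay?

AzureWave pays $167M.

Efficient allocation: PeakComm→Band D ($871M), Meridian→Band G ($770M), AzureWave→Band A ($973M), TerraLink→Band C ($892M); total welfare W = $3506M.
AzureWave receives Band A at value $973M, so the others get W − 973 = $2533M.
Without AzureWave: best allocation of the remaining 3 bidders over all 4 bands is PeakComm→Band A ($973M), Meridian→Band G ($770M), TerraLink→Band D ($957M), total $2700M.
VCG payment = (others' best without AzureWave) − (others' welfare with AzureWave) = 2700 − 2533 = $167M.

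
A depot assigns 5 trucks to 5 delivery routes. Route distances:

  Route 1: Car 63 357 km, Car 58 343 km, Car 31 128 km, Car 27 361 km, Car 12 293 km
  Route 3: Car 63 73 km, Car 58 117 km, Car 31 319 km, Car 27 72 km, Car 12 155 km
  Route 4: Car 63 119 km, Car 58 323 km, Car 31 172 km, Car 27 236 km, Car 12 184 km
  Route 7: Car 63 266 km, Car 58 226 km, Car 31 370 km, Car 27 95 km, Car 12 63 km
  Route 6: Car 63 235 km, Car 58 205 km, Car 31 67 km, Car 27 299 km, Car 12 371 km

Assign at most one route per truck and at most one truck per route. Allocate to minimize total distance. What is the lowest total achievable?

Min total: 587 km

Optimal: Car 63→Route 4 (119 km), Car 58→Route 6 (205 km), Car 31→Route 1 (128 km), Car 27→Route 3 (72 km), Car 12→Route 7 (63 km) — total 119+205+128+72+63 = 587 km.
Row-greedy (each truck in turn takes its cheapest remaining route) gives 685 km, worse by 98.
Checked against all permutations: 587 km is optimal.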